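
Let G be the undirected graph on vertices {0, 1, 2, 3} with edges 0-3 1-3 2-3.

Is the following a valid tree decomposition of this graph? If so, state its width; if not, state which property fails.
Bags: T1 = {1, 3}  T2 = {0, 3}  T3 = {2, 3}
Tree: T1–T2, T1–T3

Yes; width 1.

Vertex coverage: the bags together contain {0, 1, 2, 3}, the full vertex set. Edge coverage: each edge of G has both endpoints in at least one bag. Running intersection: for every vertex, the bags containing it form a connected subtree. All three properties hold, so this is a valid tree decomposition of width max|bag| − 1 = 1, and hence tw(G) ≤ 1.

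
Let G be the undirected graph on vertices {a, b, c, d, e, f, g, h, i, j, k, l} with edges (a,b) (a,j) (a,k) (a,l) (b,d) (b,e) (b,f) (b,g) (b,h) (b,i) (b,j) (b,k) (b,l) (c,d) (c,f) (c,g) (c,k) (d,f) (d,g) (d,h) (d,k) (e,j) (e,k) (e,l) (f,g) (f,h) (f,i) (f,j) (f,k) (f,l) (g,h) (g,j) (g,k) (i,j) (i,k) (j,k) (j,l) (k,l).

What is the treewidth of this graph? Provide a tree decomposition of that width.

Every bag has size at most 5, so the width is 5 − 1 = 4 and tw(G) ≤ 4. On the other hand G contains the 5-clique {b, d, f, g, h}. A clique must lie in a single bag of any decomposition, so no decomposition can have width below 4. Hence tw(G) = 4 exactly.

Treewidth 4.
One such decomposition:
Bags: B1 = {b, f, j, k, l}  B2 = {b, f, g, j, k}  B3 = {b, d, f, g, k}  B4 = {a, b, j, k, l}  B5 = {b, e, j, k, l}  B6 = {c, d, f, g, k}  B7 = {b, d, f, g, h}  B8 = {b, f, i, j, k}
Tree: B1–B2, B2–B3, B1–B4, B1–B5, B3–B6, B3–B7, B1–B8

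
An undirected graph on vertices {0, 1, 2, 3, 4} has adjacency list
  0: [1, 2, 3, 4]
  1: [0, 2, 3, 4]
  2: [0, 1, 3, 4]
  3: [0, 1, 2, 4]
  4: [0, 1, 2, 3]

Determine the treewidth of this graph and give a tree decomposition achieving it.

With just one bag of size 5, the width is 5 − 1 = 4, so tw(G) ≤ 4. On the other hand G contains the 5-clique {0, 1, 2, 3, 4}. A clique must lie in a single bag of any decomposition, so no decomposition can have width below 4. Hence tw(G) = 4 exactly.

Treewidth 4.
One optimal decomposition is:
Bags: B1 = {0, 1, 2, 3, 4}
Tree: (single bag)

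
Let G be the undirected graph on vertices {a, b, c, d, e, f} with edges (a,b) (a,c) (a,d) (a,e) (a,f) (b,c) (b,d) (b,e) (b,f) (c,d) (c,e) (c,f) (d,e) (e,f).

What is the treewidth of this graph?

A width-4 tree decomposition is:
Bags: B1 = {a, b, c, d, e}  B2 = {a, b, c, e, f}
Tree: B1–B2
Every bag has size at most 5, so the width is 5 − 1 = 4 and tw(G) ≤ 4. For the lower bound, the 5 vertices {a, b, c, d, e} are pairwise adjacent, and any tree decomposition puts a clique entirely inside one bag — forcing width ≥ 4. Therefore the treewidth is 4.

4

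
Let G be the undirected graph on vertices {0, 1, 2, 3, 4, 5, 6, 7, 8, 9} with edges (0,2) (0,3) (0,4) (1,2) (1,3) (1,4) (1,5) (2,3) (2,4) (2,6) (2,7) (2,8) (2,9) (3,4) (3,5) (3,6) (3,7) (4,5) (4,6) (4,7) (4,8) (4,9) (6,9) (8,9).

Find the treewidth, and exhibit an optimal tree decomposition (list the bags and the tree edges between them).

Treewidth 3.
One optimal decomposition is:
Bags: B1 = {1, 2, 3, 4}  B2 = {1, 3, 4, 5}  B3 = {0, 2, 3, 4}  B4 = {2, 3, 4, 6}  B5 = {2, 3, 4, 7}  B6 = {2, 4, 6, 9}  B7 = {2, 4, 8, 9}
Tree: B1–B2, B1–B3, B1–B4, B3–B5, B4–B6, B6–B7

Each bag holds 4 vertices, so the decomposition has width 3, which upper-bounds the treewidth. On the other hand G contains the 4-clique {2, 4, 8, 9}. A clique must lie in a single bag of any decomposition, so no decomposition can have width below 3. Combining the bounds, tw(G) = 3.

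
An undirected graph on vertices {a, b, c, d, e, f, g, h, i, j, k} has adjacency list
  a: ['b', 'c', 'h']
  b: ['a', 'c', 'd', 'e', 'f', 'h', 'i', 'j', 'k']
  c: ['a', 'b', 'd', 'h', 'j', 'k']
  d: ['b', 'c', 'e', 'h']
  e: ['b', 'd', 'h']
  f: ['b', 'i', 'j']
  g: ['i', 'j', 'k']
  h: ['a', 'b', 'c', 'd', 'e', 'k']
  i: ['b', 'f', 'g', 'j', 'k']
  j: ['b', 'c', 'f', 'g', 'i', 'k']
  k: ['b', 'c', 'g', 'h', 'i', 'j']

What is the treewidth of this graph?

A width-3 tree decomposition is:
Bags: B1 = {b, c, h, k}  B2 = {a, b, c, h}  B3 = {b, c, j, k}  B4 = {b, i, j, k}  B5 = {b, f, i, j}  B6 = {g, i, j, k}  B7 = {b, c, d, h}  B8 = {b, d, e, h}
Tree: B1–B2, B1–B3, B3–B4, B4–B5, B4–B6, B1–B7, B7–B8
Each bag holds 4 vertices, so the decomposition has width 3, which upper-bounds the treewidth. On the other hand G contains the 4-clique {g, i, j, k}. A clique must lie in a single bag of any decomposition, so no decomposition can have width below 3. Combining the bounds, tw(G) = 3.

3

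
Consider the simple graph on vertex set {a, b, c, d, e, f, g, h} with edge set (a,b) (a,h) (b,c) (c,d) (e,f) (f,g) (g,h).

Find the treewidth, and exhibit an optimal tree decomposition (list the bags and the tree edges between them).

Treewidth 1.
Bags: B1 = {c, d}  B2 = {b, c}  B3 = {a, b}  B4 = {a, h}  B5 = {g, h}  B6 = {f, g}  B7 = {e, f}
Tree: B1–B2, B2–B3, B3–B4, B4–B5, B5–B6, B6–B7

Each bag holds 2 vertices, so the decomposition has width 1, which upper-bounds the treewidth. Since G has at least one edge (e.g. d–c), it is not an edgeless graph, so tw(G) ≥ 1. Combining the bounds, tw(G) = 1.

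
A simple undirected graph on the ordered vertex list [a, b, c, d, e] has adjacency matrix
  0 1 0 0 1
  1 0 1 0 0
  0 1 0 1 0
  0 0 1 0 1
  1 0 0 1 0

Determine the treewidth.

2

A width-2 tree decomposition is:
Bags: B1 = {a, d, e}  B2 = {a, b, d}  B3 = {b, c, d}
Tree: B1–B2, B2–B3
The largest bag has 3 vertices, giving width 2; this decomposition certifies tw(G) ≤ 2. Since d–e–a–b–c–d is a cycle in G, G is not acyclic. Forests are exactly the graphs of treewidth ≤ 1, so tw(G) ≥ 2. The upper and lower bounds meet at 2, so that is the treewidth.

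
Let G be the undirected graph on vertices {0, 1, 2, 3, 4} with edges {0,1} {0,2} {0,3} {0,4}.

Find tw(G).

A width-1 tree decomposition is:
Bags: B1 = {0, 3}  B2 = {0, 2}  B3 = {0, 1}  B4 = {0, 4}
Tree: B1–B2, B2–B3, B1–B4
The largest bag has 2 vertices, giving width 1; this decomposition certifies tw(G) ≤ 1. Any graph with an edge has treewidth ≥ 1, and G has the edge 3–0. Hence tw(G) = 1 exactly.

1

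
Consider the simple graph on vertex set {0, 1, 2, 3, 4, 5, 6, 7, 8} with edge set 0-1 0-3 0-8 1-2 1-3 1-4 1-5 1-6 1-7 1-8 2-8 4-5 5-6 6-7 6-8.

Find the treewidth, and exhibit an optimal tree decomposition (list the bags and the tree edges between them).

Every bag has size at most 3, so the width is 3 − 1 = 2 and tw(G) ≤ 2. For the lower bound, the 3 vertices {0, 1, 8} are pairwise adjacent, and any tree decomposition puts a clique entirely inside one bag — forcing width ≥ 2. Hence tw(G) = 2 exactly.

Treewidth 2.
One such decomposition:
Bags: B1 = {1, 5, 6}  B2 = {1, 6, 8}  B3 = {0, 1, 8}  B4 = {1, 4, 5}  B5 = {1, 2, 8}  B6 = {1, 6, 7}  B7 = {0, 1, 3}
Tree: B1–B2, B2–B3, B1–B4, B2–B5, B1–B6, B3–B7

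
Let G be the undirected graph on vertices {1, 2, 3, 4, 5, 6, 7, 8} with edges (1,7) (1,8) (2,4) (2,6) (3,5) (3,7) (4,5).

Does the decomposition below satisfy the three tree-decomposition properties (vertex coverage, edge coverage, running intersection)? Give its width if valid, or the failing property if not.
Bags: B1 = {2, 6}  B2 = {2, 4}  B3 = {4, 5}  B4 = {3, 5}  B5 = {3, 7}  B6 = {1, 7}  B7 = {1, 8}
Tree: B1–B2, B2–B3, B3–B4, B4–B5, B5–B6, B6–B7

Vertex coverage: the bags together contain {1, 2, 3, 4, 5, 6, 7, 8}, the full vertex set. Edge coverage: each edge of G has both endpoints in at least one bag. Running intersection: for every vertex, the bags containing it form a connected subtree. All three properties hold, so this is a valid tree decomposition of width max|bag| − 1 = 1, and hence tw(G) ≤ 1.

Yes; width 1.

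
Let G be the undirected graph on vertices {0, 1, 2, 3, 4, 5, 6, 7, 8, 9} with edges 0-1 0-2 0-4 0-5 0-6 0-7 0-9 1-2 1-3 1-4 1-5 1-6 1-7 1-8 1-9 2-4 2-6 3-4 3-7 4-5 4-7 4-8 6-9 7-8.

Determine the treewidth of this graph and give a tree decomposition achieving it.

The largest bag has 4 vertices, giving width 3; this decomposition certifies tw(G) ≤ 3. On the other hand G contains the 4-clique {0, 1, 6, 9}. A clique must lie in a single bag of any decomposition, so no decomposition can have width below 3. Therefore the treewidth is 3.

Treewidth 3.
Bags: B1 = {0, 1, 4, 7}  B2 = {0, 1, 4, 5}  B3 = {0, 1, 2, 4}  B4 = {1, 4, 7, 8}  B5 = {1, 3, 4, 7}  B6 = {0, 1, 2, 6}  B7 = {0, 1, 6, 9}
Tree: B1–B2, B2–B3, B1–B4, B1–B5, B3–B6, B6–B7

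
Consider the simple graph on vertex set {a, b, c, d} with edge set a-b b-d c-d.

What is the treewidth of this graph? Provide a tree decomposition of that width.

The largest bag has 2 vertices, giving width 1; this decomposition certifies tw(G) ≤ 1. G has an edge, so its treewidth is at least 1. Therefore the treewidth is 1.

Treewidth 1.
Bags: B1 = {c, d}  B2 = {b, d}  B3 = {a, b}
Tree: B1–B2, B2–B3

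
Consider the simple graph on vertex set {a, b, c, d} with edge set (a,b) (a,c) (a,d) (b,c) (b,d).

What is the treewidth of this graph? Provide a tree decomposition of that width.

Treewidth 2.
One optimal decomposition is:
Bags: B1 = {a, b, d}  B2 = {a, b, c}
Tree: B1–B2

Each bag holds 3 vertices, so the decomposition has width 2, which upper-bounds the treewidth. Conversely, {a, b, d} is a clique of size 3, and the vertices of any clique must share a bag in every tree decomposition; so some bag has ≥ 3 vertices and tw(G) ≥ 2. Combining the bounds, tw(G) = 2.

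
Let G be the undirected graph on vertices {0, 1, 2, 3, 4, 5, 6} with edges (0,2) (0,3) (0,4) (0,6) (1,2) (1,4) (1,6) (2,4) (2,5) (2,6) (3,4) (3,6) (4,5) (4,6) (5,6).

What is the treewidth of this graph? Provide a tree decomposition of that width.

The largest bag has 4 vertices, giving width 3; this decomposition certifies tw(G) ≤ 3. For the lower bound, the 4 vertices {0, 2, 4, 6} are pairwise adjacent, and any tree decomposition puts a clique entirely inside one bag — forcing width ≥ 3. The upper and lower bounds meet at 3, so that is the treewidth.

Treewidth 3.
One optimal decomposition is:
Bags: B1 = {0, 2, 4, 6}  B2 = {1, 2, 4, 6}  B3 = {2, 4, 5, 6}  B4 = {0, 3, 4, 6}
Tree: B1–B2, B2–B3, B1–B4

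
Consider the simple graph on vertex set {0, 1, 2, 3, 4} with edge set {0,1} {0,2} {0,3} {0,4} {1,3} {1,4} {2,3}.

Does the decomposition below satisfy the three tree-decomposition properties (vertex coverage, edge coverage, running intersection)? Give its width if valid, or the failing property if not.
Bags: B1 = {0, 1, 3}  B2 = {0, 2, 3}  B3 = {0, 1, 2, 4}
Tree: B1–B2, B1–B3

A tree decomposition must satisfy three properties: every vertex lies in some bag; for every edge, both endpoints lie together in some bag; and for every vertex, the bags containing it form a connected subtree. Here bags containing vertex 2 are not connected in the tree, so the decomposition is invalid.

No — bags containing vertex 2 are not connected in the tree.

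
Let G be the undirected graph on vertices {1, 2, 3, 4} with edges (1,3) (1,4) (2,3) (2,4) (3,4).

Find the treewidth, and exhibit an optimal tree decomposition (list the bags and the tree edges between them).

Every bag has size at most 3, so the width is 3 − 1 = 2 and tw(G) ≤ 2. For the lower bound, the 3 vertices {1, 3, 4} are pairwise adjacent, and any tree decomposition puts a clique entirely inside one bag — forcing width ≥ 2. Combining the bounds, tw(G) = 2.

Treewidth 2.
Bags: B1 = {2, 3, 4}  B2 = {1, 3, 4}
Tree: B1–B2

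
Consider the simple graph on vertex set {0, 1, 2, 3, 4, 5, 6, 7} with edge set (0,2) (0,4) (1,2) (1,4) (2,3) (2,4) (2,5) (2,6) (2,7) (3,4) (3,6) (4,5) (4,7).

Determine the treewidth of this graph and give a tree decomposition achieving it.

Treewidth 2.
One such decomposition:
Bags: B1 = {2, 3, 4}  B2 = {2, 4, 5}  B3 = {1, 2, 4}  B4 = {2, 4, 7}  B5 = {2, 3, 6}  B6 = {0, 2, 4}
Tree: B1–B2, B1–B3, B3–B4, B1–B5, B1–B6

The largest bag has 3 vertices, giving width 2; this decomposition certifies tw(G) ≤ 2. On the other hand G contains the 3-clique {0, 2, 4}. A clique must lie in a single bag of any decomposition, so no decomposition can have width below 2. Hence tw(G) = 2 exactly.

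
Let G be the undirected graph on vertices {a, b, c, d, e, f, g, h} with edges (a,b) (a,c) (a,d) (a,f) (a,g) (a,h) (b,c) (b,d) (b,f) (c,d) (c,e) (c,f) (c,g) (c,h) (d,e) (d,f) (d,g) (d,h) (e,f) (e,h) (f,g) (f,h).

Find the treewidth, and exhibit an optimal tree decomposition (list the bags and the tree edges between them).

The largest bag has 5 vertices, giving width 4; this decomposition certifies tw(G) ≤ 4. On the other hand G contains the 5-clique {c, d, e, f, h}. A clique must lie in a single bag of any decomposition, so no decomposition can have width below 4. The upper and lower bounds meet at 4, so that is the treewidth.

Treewidth 4.
Bags: B1 = {a, c, d, f, g}  B2 = {a, c, d, f, h}  B3 = {a, b, c, d, f}  B4 = {c, d, e, f, h}
Tree: B1–B2, B2–B3, B2–B4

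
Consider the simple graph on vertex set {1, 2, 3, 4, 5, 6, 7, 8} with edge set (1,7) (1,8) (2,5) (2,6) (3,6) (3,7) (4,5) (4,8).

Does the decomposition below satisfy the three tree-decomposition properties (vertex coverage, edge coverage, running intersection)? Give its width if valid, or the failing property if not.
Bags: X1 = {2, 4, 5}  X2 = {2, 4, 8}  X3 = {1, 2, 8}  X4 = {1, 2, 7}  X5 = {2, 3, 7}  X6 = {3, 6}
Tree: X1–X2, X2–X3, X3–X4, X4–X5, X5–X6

A tree decomposition must satisfy three properties: every vertex lies in some bag; for every edge, both endpoints lie together in some bag; and for every vertex, the bags containing it form a connected subtree. Here edge (2,6) lies in no bag, so the decomposition is invalid.

No — edge (2,6) lies in no bag.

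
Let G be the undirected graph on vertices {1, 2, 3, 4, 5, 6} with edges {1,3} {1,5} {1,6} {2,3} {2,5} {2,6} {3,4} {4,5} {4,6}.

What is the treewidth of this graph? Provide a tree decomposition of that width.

Treewidth 3.
One such decomposition:
Bags: B1 = {3, 4, 5, 6}  B2 = {2, 3, 5, 6}  B3 = {1, 3, 5, 6}
Tree: B1–B2, B2–B3

The largest bag has 4 vertices, giving width 3; this decomposition certifies tw(G) ≤ 3. For the lower bound: the 4 vertex sets {4,5}, {2,3}, {6}, {1} are disjoint, each induces a connected subgraph, and every pair is joined by at least one edge of G. Contracting each set to a single vertex therefore yields K_{4} as a minor, and since treewidth is minor-monotone, tw(G) ≥ tw(K_{4}) = 3. Combining the bounds, tw(G) = 3.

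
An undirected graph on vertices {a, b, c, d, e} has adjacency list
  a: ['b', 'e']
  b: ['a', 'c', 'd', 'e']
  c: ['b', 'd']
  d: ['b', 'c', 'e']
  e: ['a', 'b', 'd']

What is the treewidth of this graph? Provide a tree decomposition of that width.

The largest bag has 3 vertices, giving width 2; this decomposition certifies tw(G) ≤ 2. For the lower bound, the 3 vertices {b, d, e} are pairwise adjacent, and any tree decomposition puts a clique entirely inside one bag — forcing width ≥ 2. Combining the bounds, tw(G) = 2.

Treewidth 2.
One optimal decomposition is:
Bags: B1 = {a, b, e}  B2 = {b, d, e}  B3 = {b, c, d}
Tree: B1–B2, B2–B3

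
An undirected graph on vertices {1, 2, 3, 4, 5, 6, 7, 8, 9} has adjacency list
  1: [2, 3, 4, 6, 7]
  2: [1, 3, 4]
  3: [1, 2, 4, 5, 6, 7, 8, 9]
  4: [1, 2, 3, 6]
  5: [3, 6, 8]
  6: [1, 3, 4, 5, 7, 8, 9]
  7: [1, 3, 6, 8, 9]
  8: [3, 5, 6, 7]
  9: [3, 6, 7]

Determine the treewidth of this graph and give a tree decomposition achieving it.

Every bag has size at most 4, so the width is 4 − 1 = 3 and tw(G) ≤ 3. On the other hand G contains the 4-clique {1, 2, 3, 4}. A clique must lie in a single bag of any decomposition, so no decomposition can have width below 3. Therefore the treewidth is 3.

Treewidth 3.
Bags: B1 = {3, 6, 7, 8}  B2 = {3, 5, 6, 8}  B3 = {1, 3, 6, 7}  B4 = {3, 6, 7, 9}  B5 = {1, 3, 4, 6}  B6 = {1, 2, 3, 4}
Tree: B1–B2, B1–B3, B3–B4, B3–B5, B5–B6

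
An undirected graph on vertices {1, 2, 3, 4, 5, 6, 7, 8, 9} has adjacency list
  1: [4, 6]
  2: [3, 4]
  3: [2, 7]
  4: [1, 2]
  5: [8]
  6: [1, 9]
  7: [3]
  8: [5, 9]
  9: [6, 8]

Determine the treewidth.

A width-1 tree decomposition is:
Bags: B1 = {5, 8}  B2 = {8, 9}  B3 = {6, 9}  B4 = {1, 6}  B5 = {1, 4}  B6 = {2, 4}  B7 = {2, 3}  B8 = {3, 7}
Tree: B1–B2, B2–B3, B3–B4, B4–B5, B5–B6, B6–B7, B7–B8
The largest bag has 2 vertices, giving width 1; this decomposition certifies tw(G) ≤ 1. G has an edge, so its treewidth is at least 1. Therefore the treewidth is 1.

1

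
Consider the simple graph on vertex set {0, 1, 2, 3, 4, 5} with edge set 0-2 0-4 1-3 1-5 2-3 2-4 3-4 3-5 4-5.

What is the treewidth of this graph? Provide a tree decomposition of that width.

Treewidth 2.
One optimal decomposition is:
Bags: B1 = {3, 4, 5}  B2 = {2, 3, 4}  B3 = {0, 2, 4}  B4 = {1, 3, 5}
Tree: B1–B2, B2–B3, B1–B4

The largest bag has 3 vertices, giving width 2; this decomposition certifies tw(G) ≤ 2. Conversely, {0, 2, 4} is a clique of size 3, and the vertices of any clique must share a bag in every tree decomposition; so some bag has ≥ 3 vertices and tw(G) ≥ 2. Combining the bounds, tw(G) = 2.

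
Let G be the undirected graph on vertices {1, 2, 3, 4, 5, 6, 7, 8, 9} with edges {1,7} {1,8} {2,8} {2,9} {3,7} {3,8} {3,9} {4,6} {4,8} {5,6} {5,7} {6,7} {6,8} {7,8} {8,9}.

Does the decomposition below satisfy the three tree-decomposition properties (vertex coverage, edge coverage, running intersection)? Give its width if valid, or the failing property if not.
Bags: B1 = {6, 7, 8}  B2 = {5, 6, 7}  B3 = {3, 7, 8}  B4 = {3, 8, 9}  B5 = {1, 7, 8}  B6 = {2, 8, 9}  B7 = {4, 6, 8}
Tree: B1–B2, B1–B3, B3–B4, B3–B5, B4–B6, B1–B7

Every vertex of G appears in some bag (union = {1, 2, 3, 4, 5, 6, 7, 8, 9}); every edge is covered by a bag; and for each vertex v the set of bags containing v is connected in the bag tree. The decomposition is therefore valid. The largest bag has 3 vertices, so the width is 2.

Yes; width 2.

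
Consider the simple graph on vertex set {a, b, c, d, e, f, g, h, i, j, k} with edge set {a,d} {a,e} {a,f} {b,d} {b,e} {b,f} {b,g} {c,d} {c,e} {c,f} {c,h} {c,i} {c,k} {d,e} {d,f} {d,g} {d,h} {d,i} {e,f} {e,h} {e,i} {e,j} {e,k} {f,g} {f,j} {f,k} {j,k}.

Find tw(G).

3

A width-3 tree decomposition is:
Bags: B1 = {c, d, e, h}  B2 = {c, d, e, f}  B3 = {c, e, f, k}  B4 = {e, f, j, k}  B5 = {b, d, e, f}  B6 = {c, d, e, i}  B7 = {b, d, f, g}  B8 = {a, d, e, f}
Tree: B1–B2, B2–B3, B3–B4, B2–B5, B2–B6, B5–B7, B2–B8
Each bag holds 4 vertices, so the decomposition has width 3, which upper-bounds the treewidth. Conversely, {b, d, f, g} is a clique of size 4, and the vertices of any clique must share a bag in every tree decomposition; so some bag has ≥ 4 vertices and tw(G) ≥ 3. Therefore the treewidth is 3.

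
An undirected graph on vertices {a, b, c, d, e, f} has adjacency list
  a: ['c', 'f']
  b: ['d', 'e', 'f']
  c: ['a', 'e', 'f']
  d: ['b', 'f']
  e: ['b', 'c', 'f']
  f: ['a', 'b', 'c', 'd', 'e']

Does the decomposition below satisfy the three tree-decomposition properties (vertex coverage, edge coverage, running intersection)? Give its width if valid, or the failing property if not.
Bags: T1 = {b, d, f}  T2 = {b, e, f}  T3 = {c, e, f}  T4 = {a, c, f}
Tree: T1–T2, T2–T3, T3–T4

Yes; width 2.

Every vertex of G appears in some bag (union = {a, b, c, d, e, f}); every edge is covered by a bag; and for each vertex v the set of bags containing v is connected in the bag tree. The decomposition is therefore valid. The largest bag has 3 vertices, so the width is 2.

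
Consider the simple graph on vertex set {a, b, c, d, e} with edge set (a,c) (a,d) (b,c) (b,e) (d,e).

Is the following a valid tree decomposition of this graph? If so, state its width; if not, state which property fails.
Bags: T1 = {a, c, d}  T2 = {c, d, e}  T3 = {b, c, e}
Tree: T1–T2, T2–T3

Yes; width 2.

Every vertex of G appears in some bag (union = {a, b, c, d, e}); every edge is covered by a bag; and for each vertex v the set of bags containing v is connected in the bag tree. The decomposition is therefore valid. The largest bag has 3 vertices, so the width is 2.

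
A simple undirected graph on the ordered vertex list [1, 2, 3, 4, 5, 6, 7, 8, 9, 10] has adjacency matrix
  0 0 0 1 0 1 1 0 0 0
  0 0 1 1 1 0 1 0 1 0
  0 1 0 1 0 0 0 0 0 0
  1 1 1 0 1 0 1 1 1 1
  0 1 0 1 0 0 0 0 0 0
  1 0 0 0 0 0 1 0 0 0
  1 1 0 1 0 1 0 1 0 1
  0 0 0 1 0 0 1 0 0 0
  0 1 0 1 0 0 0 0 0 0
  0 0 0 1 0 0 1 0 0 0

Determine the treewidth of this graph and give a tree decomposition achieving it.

Every bag has size at most 3, so the width is 3 − 1 = 2 and tw(G) ≤ 2. Conversely, {4, 7, 8} is a clique of size 3, and the vertices of any clique must share a bag in every tree decomposition; so some bag has ≥ 3 vertices and tw(G) ≥ 2. The upper and lower bounds meet at 2, so that is the treewidth.

Treewidth 2.
One such decomposition:
Bags: B1 = {1, 4, 7}  B2 = {1, 6, 7}  B3 = {4, 7, 10}  B4 = {2, 4, 7}  B5 = {2, 3, 4}  B6 = {2, 4, 9}  B7 = {2, 4, 5}  B8 = {4, 7, 8}
Tree: B1–B2, B1–B3, B3–B4, B4–B5, B5–B6, B6–B7, B1–B8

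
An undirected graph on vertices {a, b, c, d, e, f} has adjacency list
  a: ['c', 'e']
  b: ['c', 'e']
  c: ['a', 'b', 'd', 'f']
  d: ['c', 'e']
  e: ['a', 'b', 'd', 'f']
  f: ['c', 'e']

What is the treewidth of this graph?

A width-2 tree decomposition is:
Bags: B1 = {c, d, e}  B2 = {c, e, f}  B3 = {a, c, e}  B4 = {b, c, e}
Tree: B1–B2, B2–B3, B3–B4
Every bag has size at most 3, so the width is 3 − 1 = 2 and tw(G) ≤ 2. Since d–c–f–e–d is a cycle in G, G is not acyclic. Forests are exactly the graphs of treewidth ≤ 1, so tw(G) ≥ 2. Hence tw(G) = 2 exactly.

2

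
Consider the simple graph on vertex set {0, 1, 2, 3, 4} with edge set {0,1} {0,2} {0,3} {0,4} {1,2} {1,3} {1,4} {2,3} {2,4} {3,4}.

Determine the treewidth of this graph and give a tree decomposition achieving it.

A single bag containing all 5 vertices is trivially a valid decomposition of width 4. For the lower bound, the 5 vertices {0, 1, 2, 3, 4} are pairwise adjacent, and any tree decomposition puts a clique entirely inside one bag — forcing width ≥ 4. Hence tw(G) = 4 exactly.

Treewidth 4.
One optimal decomposition is:
Bags: B1 = {0, 1, 2, 3, 4}
Tree: (single bag)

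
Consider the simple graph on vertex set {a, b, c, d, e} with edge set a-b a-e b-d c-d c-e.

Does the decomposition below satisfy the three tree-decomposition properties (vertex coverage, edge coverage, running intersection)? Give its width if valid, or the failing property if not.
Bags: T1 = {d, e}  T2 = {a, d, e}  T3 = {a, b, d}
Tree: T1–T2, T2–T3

A tree decomposition must satisfy three properties: every vertex lies in some bag; for every edge, both endpoints lie together in some bag; and for every vertex, the bags containing it form a connected subtree. Here vertex c appears in no bag, so the decomposition is invalid.

No — vertex c appears in no bag.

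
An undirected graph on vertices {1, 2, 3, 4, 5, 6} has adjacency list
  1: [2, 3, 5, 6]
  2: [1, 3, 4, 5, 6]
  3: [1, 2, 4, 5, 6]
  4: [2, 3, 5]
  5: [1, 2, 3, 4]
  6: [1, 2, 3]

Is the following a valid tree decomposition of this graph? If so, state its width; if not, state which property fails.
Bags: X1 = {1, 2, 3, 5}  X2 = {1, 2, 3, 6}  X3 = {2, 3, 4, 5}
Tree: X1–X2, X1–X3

Yes; width 3.

Every vertex of G appears in some bag (union = {1, 2, 3, 4, 5, 6}); every edge is covered by a bag; and for each vertex v the set of bags containing v is connected in the bag tree. The decomposition is therefore valid. The largest bag has 4 vertices, so the width is 3.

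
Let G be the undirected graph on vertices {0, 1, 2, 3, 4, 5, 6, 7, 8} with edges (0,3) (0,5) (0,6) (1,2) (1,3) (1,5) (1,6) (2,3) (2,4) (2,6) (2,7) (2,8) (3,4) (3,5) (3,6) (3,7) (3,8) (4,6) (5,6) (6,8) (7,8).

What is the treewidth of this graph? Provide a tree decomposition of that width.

Each bag holds 4 vertices, so the decomposition has width 3, which upper-bounds the treewidth. On the other hand G contains the 4-clique {0, 3, 5, 6}. A clique must lie in a single bag of any decomposition, so no decomposition can have width below 3. The upper and lower bounds meet at 3, so that is the treewidth.

Treewidth 3.
Bags: B1 = {1, 2, 3, 6}  B2 = {1, 3, 5, 6}  B3 = {0, 3, 5, 6}  B4 = {2, 3, 6, 8}  B5 = {2, 3, 4, 6}  B6 = {2, 3, 7, 8}
Tree: B1–B2, B2–B3, B1–B4, B4–B5, B4–B6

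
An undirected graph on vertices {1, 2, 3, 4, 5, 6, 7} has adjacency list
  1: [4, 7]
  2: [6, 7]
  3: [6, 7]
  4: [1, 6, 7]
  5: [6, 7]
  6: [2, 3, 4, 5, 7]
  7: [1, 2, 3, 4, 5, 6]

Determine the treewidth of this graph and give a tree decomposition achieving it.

Every bag has size at most 3, so the width is 3 − 1 = 2 and tw(G) ≤ 2. Conversely, {1, 4, 7} is a clique of size 3, and the vertices of any clique must share a bag in every tree decomposition; so some bag has ≥ 3 vertices and tw(G) ≥ 2. The upper and lower bounds meet at 2, so that is the treewidth.

Treewidth 2.
One optimal decomposition is:
Bags: B1 = {5, 6, 7}  B2 = {4, 6, 7}  B3 = {2, 6, 7}  B4 = {3, 6, 7}  B5 = {1, 4, 7}
Tree: B1–B2, B2–B3, B1–B4, B2–B5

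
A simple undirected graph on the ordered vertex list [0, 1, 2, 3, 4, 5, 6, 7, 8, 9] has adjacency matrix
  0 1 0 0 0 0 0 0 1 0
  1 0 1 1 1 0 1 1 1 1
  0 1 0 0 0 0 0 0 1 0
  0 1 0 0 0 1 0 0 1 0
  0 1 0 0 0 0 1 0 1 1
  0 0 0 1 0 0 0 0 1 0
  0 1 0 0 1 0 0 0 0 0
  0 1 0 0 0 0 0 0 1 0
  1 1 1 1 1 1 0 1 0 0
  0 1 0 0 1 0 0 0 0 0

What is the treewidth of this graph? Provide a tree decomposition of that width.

Treewidth 2.
One such decomposition:
Bags: B1 = {1, 2, 8}  B2 = {1, 7, 8}  B3 = {1, 4, 8}  B4 = {1, 3, 8}  B5 = {1, 4, 6}  B6 = {1, 4, 9}  B7 = {3, 5, 8}  B8 = {0, 1, 8}
Tree: B1–B2, B2–B3, B1–B4, B3–B5, B5–B6, B4–B7, B3–B8

The largest bag has 3 vertices, giving width 2; this decomposition certifies tw(G) ≤ 2. For the lower bound, the 3 vertices {0, 1, 8} are pairwise adjacent, and any tree decomposition puts a clique entirely inside one bag — forcing width ≥ 2. Hence tw(G) = 2 exactly.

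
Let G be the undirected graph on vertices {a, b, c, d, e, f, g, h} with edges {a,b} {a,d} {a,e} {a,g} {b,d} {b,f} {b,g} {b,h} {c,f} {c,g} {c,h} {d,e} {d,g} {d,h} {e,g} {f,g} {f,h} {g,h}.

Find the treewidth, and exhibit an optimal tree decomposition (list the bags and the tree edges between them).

Each bag holds 4 vertices, so the decomposition has width 3, which upper-bounds the treewidth. On the other hand G contains the 4-clique {b, d, g, h}. A clique must lie in a single bag of any decomposition, so no decomposition can have width below 3. Therefore the treewidth is 3.

Treewidth 3.
Bags: B1 = {b, d, g, h}  B2 = {a, b, d, g}  B3 = {a, d, e, g}  B4 = {b, f, g, h}  B5 = {c, f, g, h}
Tree: B1–B2, B2–B3, B1–B4, B4–B5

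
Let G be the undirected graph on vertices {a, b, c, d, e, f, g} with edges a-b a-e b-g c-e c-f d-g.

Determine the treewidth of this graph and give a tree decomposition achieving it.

Every bag has size at most 2, so the width is 2 − 1 = 1 and tw(G) ≤ 1. G has an edge, so its treewidth is at least 1. The upper and lower bounds meet at 1, so that is the treewidth.

Treewidth 1.
Bags: B1 = {d, g}  B2 = {b, g}  B3 = {a, b}  B4 = {a, e}  B5 = {c, e}  B6 = {c, f}
Tree: B1–B2, B2–B3, B3–B4, B4–B5, B5–B6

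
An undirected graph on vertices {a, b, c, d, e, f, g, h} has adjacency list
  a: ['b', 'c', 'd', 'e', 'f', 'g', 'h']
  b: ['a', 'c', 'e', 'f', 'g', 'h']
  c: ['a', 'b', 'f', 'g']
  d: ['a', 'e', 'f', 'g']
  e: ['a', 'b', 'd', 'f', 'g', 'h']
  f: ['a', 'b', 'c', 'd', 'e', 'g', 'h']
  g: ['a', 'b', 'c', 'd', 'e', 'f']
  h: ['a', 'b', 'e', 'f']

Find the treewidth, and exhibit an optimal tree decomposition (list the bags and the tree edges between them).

The largest bag has 5 vertices, giving width 4; this decomposition certifies tw(G) ≤ 4. On the other hand G contains the 5-clique {a, d, e, f, g}. A clique must lie in a single bag of any decomposition, so no decomposition can have width below 4. The upper and lower bounds meet at 4, so that is the treewidth.

Treewidth 4.
Bags: B1 = {a, b, e, f, g}  B2 = {a, b, e, f, h}  B3 = {a, b, c, f, g}  B4 = {a, d, e, f, g}
Tree: B1–B2, B1–B3, B1–B4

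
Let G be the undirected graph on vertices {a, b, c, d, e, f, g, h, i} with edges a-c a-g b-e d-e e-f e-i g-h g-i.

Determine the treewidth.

A width-1 tree decomposition is:
Bags: B1 = {e, i}  B2 = {d, e}  B3 = {g, i}  B4 = {e, f}  B5 = {a, g}  B6 = {a, c}  B7 = {b, e}  B8 = {g, h}
Tree: B1–B2, B1–B3, B1–B4, B3–B5, B5–B6, B2–B7, B5–B8
Each bag holds 2 vertices, so the decomposition has width 1, which upper-bounds the treewidth. Since G has at least one edge (e.g. i–e), it is not an edgeless graph, so tw(G) ≥ 1. Combining the bounds, tw(G) = 1.

1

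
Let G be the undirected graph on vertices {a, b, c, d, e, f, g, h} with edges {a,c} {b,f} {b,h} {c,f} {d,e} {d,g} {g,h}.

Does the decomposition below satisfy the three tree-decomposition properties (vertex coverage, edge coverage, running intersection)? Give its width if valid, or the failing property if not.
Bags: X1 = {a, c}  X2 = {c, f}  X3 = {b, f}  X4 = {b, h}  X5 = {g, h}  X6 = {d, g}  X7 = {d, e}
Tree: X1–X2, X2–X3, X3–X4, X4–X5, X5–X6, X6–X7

Yes; width 1.

Every vertex of G appears in some bag (union = {a, b, c, d, e, f, g, h}); every edge is covered by a bag; and for each vertex v the set of bags containing v is connected in the bag tree. The decomposition is therefore valid. The largest bag has 2 vertices, so the width is 1.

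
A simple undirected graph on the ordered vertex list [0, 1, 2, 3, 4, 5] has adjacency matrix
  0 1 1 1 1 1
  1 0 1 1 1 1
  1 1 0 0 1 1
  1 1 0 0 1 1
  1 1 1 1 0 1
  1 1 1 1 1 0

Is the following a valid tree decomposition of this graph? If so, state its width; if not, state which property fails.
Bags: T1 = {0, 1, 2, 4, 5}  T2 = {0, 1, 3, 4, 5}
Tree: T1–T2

Checking the three conditions: (i) the bags cover all of {0, 1, 2, 3, 4, 5}; (ii) for each edge, some bag contains both endpoints; (iii) the bags containing any fixed vertex form a subtree. All hold, so the decomposition is valid with width 5 − 1 = 4.

Yes; width 4.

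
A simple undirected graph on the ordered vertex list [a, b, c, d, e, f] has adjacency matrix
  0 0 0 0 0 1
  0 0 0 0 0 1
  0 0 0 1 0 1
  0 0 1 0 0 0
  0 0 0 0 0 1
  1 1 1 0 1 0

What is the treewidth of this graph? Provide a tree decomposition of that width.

Treewidth 1.
One optimal decomposition is:
Bags: B1 = {e, f}  B2 = {b, f}  B3 = {a, f}  B4 = {c, f}  B5 = {c, d}
Tree: B1–B2, B1–B3, B2–B4, B4–B5

The largest bag has 2 vertices, giving width 1; this decomposition certifies tw(G) ≤ 1. Since G has at least one edge (e.g. f–e), it is not an edgeless graph, so tw(G) ≥ 1. Hence tw(G) = 1 exactly.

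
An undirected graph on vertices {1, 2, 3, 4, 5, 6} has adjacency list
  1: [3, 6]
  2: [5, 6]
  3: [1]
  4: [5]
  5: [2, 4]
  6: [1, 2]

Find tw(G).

A width-1 tree decomposition is:
Bags: B1 = {4, 5}  B2 = {2, 5}  B3 = {2, 6}  B4 = {1, 6}  B5 = {1, 3}
Tree: B1–B2, B2–B3, B3–B4, B4–B5
The largest bag has 2 vertices, giving width 1; this decomposition certifies tw(G) ≤ 1. Since G has at least one edge (e.g. 4–5), it is not an edgeless graph, so tw(G) ≥ 1. Hence tw(G) = 1 exactly.

1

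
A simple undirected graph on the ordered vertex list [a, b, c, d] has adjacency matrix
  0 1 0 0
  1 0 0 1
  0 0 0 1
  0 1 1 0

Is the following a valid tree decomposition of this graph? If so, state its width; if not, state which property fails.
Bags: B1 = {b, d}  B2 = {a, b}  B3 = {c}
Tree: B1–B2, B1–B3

No — edge (d,c) lies in no bag.

A tree decomposition must satisfy three properties: every vertex lies in some bag; for every edge, both endpoints lie together in some bag; and for every vertex, the bags containing it form a connected subtree. Here edge (d,c) lies in no bag, so the decomposition is invalid.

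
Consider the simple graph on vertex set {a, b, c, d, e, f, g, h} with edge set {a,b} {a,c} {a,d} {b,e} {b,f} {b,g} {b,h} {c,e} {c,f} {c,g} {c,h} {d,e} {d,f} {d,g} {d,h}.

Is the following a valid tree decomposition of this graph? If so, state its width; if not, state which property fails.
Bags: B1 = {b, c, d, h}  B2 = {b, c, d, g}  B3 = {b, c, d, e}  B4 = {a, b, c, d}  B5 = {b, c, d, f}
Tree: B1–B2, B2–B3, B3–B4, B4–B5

Checking the three conditions: (i) the bags cover all of {a, b, c, d, e, f, g, h}; (ii) for each edge, some bag contains both endpoints; (iii) the bags containing any fixed vertex form a subtree. All hold, so the decomposition is valid with width 4 − 1 = 3.

Yes; width 3.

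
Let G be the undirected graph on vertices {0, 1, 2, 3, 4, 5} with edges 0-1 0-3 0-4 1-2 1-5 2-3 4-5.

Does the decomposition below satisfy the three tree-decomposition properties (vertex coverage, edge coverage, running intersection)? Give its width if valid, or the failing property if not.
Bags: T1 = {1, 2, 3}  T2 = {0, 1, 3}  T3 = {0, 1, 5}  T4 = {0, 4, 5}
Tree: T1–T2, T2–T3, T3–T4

Yes; width 2.

Checking the three conditions: (i) the bags cover all of {0, 1, 2, 3, 4, 5}; (ii) for each edge, some bag contains both endpoints; (iii) the bags containing any fixed vertex form a subtree. All hold, so the decomposition is valid with width 3 − 1 = 2.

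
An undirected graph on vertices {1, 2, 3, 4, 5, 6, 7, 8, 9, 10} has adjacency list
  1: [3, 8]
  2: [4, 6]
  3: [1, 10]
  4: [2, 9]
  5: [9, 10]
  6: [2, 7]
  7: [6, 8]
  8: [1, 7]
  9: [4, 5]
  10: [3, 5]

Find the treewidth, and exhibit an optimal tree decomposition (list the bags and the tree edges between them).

Treewidth 2.
One optimal decomposition is:
Bags: B1 = {2, 4, 9}  B2 = {2, 6, 9}  B3 = {6, 7, 9}  B4 = {7, 8, 9}  B5 = {1, 8, 9}  B6 = {1, 3, 9}  B7 = {3, 9, 10}  B8 = {5, 9, 10}
Tree: B1–B2, B2–B3, B3–B4, B4–B5, B5–B6, B6–B7, B7–B8

Every bag has size at most 3, so the width is 3 − 1 = 2 and tw(G) ≤ 2. The edges 9–4–2–6–7–8–1–3–10–5–9 form a cycle, so G is not a tree and its treewidth is at least 2. Combining the bounds, tw(G) = 2.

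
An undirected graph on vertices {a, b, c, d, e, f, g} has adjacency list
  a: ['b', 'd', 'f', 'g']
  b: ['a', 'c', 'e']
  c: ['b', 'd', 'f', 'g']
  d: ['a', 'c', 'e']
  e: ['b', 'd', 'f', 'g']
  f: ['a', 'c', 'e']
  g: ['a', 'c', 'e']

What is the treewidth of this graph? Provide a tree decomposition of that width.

Treewidth 3.
One such decomposition:
Bags: B1 = {a, c, e, g}  B2 = {a, b, c, e}  B3 = {a, c, e, f}  B4 = {a, c, d, e}
Tree: B1–B2, B2–B3, B3–B4

Each bag holds 4 vertices, so the decomposition has width 3, which upper-bounds the treewidth. For the lower bound: the 4 vertex sets {e,g}, {a,b}, {c}, {f} are disjoint, each induces a connected subgraph, and every pair is joined by at least one edge of G. Contracting each set to a single vertex therefore yields K_{4} as a minor, and since treewidth is minor-monotone, tw(G) ≥ tw(K_{4}) = 3. Therefore the treewidth is 3.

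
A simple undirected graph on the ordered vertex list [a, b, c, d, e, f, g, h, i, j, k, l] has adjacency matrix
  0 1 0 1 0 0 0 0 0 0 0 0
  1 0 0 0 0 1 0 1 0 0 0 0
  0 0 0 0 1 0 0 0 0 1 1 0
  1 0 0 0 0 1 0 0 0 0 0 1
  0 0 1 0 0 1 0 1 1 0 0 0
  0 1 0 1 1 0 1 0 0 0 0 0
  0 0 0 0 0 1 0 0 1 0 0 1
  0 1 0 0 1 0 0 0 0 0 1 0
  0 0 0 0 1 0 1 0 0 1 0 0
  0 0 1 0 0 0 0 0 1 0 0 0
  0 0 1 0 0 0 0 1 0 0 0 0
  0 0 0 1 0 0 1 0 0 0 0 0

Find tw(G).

3

A width-3 tree decomposition is:
Bags: B1 = {a, b, d, l}  B2 = {b, d, f, l}  B3 = {b, f, g, l}  B4 = {b, f, g, h}  B5 = {e, f, g, h}  B6 = {e, g, h, i}  B7 = {e, h, i, k}  B8 = {c, e, i, k}  B9 = {c, i, j, k}
Tree: B1–B2, B2–B3, B3–B4, B4–B5, B5–B6, B6–B7, B7–B8, B8–B9
The largest bag has 4 vertices, giving width 3; this decomposition certifies tw(G) ≤ 3. For the lower bound: the 4 vertex sets {a,d,l}, {b}, {f}, {e,g,h,i} are disjoint, each induces a connected subgraph, and every pair is joined by at least one edge of G. Contracting each set to a single vertex therefore yields K_{4} as a minor, and since treewidth is minor-monotone, tw(G) ≥ tw(K_{4}) = 3. The upper and lower bounds meet at 3, so that is the treewidth.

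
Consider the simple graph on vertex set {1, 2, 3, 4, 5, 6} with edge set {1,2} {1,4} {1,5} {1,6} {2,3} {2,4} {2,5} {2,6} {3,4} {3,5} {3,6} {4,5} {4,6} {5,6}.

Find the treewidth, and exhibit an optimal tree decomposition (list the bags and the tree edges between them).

Treewidth 4.
One optimal decomposition is:
Bags: B1 = {2, 3, 4, 5, 6}  B2 = {1, 2, 4, 5, 6}
Tree: B1–B2

Each bag holds 5 vertices, so the decomposition has width 4, which upper-bounds the treewidth. Conversely, {1, 2, 4, 5, 6} is a clique of size 5, and the vertices of any clique must share a bag in every tree decomposition; so some bag has ≥ 5 vertices and tw(G) ≥ 4. Combining the bounds, tw(G) = 4.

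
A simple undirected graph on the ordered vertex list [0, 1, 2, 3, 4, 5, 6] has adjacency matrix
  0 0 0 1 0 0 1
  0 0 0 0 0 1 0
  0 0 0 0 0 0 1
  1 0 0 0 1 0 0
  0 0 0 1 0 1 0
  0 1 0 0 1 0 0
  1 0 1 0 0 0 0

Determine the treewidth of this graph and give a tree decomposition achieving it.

Every bag has size at most 2, so the width is 2 − 1 = 1 and tw(G) ≤ 1. G has an edge, so its treewidth is at least 1. Combining the bounds, tw(G) = 1.

Treewidth 1.
One such decomposition:
Bags: B1 = {1, 5}  B2 = {4, 5}  B3 = {3, 4}  B4 = {0, 3}  B5 = {0, 6}  B6 = {2, 6}
Tree: B1–B2, B2–B3, B3–B4, B4–B5, B5–B6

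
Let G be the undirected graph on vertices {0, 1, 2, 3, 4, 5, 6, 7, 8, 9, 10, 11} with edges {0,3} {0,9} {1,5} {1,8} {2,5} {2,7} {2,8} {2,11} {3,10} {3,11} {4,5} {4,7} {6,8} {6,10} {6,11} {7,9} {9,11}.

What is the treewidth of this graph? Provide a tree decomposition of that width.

Treewidth 3.
Bags: B1 = {1, 4, 5, 8}  B2 = {2, 4, 5, 8}  B3 = {2, 4, 7, 8}  B4 = {2, 6, 7, 8}  B5 = {2, 6, 7, 11}  B6 = {6, 7, 9, 11}  B7 = {6, 9, 10, 11}  B8 = {3, 9, 10, 11}  B9 = {0, 3, 9, 10}
Tree: B1–B2, B2–B3, B3–B4, B4–B5, B5–B6, B6–B7, B7–B8, B8–B9

The largest bag has 4 vertices, giving width 3; this decomposition certifies tw(G) ≤ 3. For the lower bound: the 4 vertex sets {1,4,5}, {8}, {2}, {6,7,9,11} are disjoint, each induces a connected subgraph, and every pair is joined by at least one edge of G. Contracting each set to a single vertex therefore yields K_{4} as a minor, and since treewidth is minor-monotone, tw(G) ≥ tw(K_{4}) = 3. Therefore the treewidth is 3.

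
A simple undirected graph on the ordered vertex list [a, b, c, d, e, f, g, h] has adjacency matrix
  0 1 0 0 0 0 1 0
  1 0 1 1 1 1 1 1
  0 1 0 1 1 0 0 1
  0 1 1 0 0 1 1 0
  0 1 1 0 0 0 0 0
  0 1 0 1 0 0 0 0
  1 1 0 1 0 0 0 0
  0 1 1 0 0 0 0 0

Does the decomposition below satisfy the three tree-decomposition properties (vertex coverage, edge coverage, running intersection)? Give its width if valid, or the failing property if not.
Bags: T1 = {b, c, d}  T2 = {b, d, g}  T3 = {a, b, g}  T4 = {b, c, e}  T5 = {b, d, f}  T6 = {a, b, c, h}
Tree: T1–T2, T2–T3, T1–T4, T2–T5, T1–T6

No — bags containing vertex a are not connected in the tree.

A tree decomposition must satisfy three properties: every vertex lies in some bag; for every edge, both endpoints lie together in some bag; and for every vertex, the bags containing it form a connected subtree. Here bags containing vertex a are not connected in the tree, so the decomposition is invalid.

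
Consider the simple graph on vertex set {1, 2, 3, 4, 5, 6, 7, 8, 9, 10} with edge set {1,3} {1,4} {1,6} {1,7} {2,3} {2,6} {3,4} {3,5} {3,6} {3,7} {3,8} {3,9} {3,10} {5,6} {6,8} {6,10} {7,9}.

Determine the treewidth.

A width-2 tree decomposition is:
Bags: B1 = {1, 3, 6}  B2 = {3, 6, 10}  B3 = {2, 3, 6}  B4 = {1, 3, 7}  B5 = {3, 5, 6}  B6 = {3, 6, 8}  B7 = {1, 3, 4}  B8 = {3, 7, 9}
Tree: B1–B2, B1–B3, B1–B4, B3–B5, B2–B6, B1–B7, B4–B8
The largest bag has 3 vertices, giving width 2; this decomposition certifies tw(G) ≤ 2. Conversely, {3, 7, 9} is a clique of size 3, and the vertices of any clique must share a bag in every tree decomposition; so some bag has ≥ 3 vertices and tw(G) ≥ 2. Therefore the treewidth is 2.

2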